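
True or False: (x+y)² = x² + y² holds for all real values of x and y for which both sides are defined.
Claim: (x+y)² = x² + y².
Test a specific point where both sides are defined: x = 4, y = 1.
LHS = (x+y)² ≈ 25.0000
RHS = x² + y² ≈ 17.0000
Since 25.0000 ≠ 17.0000, the equation fails at this point, so it cannot hold for all real values of x and y for which both sides are defined.
The correct expansion is (x+y)² = x² + 2xy + y²; the cross term 2xy is missing.

Conclusion: False.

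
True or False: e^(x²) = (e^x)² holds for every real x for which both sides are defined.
Claim: e^(x²) = (e^x)².
Test a specific point where both sides are defined: x = 3/2.
LHS = e^(x²) ≈ 9.4877
RHS = (e^x)² ≈ 20.0855
Since 9.4877 ≠ 20.0855, the equation fails at this point, so it cannot hold for every real x for which both sides are defined.
(e^x)² = e^(2x), and 2x ≠ x² in general.

Conclusion: False.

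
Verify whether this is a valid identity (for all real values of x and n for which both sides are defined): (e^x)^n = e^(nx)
Yes, this is an identity.

Claim: (e^x)^n = e^(nx).
Reasoning: e^x is a positive real number, and for a positive base B and real exponent n, B^n = e^(n·ln B). With B = e^x, ln B = x, so (e^x)^n = e^(n·x).
So the two sides agree for all real values of x and n for which both sides are defined.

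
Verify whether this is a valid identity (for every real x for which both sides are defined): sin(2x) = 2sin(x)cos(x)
Yes, this is an identity.

Claim: sin(2x) = 2sin(x)cos(x).
Reasoning: Put y = x in the addition formula sin(x+y) = sin(x)cos(y) + cos(x)sin(y): sin(2x) = sin(x)cos(x) + cos(x)sin(x) = 2sin(x)cos(x).
So the two sides agree for every real x for which both sides are defined.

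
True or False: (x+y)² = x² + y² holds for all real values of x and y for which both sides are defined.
False.

Claim: (x+y)² = x² + y².
Test a specific point where both sides are defined: x = 1, y = 3.
LHS = (x+y)² ≈ 16.0000
RHS = x² + y² ≈ 10.0000
Since 16.0000 ≠ 10.0000, the equation fails at this point, so it cannot hold for all real values of x and y for which both sides are defined.
The correct expansion is (x+y)² = x² + 2xy + y²; the cross term 2xy is missing.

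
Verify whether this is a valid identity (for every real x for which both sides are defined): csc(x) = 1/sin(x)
Yes, this is an identity.

Claim: csc(x) = 1/sin(x).
Reasoning: csc(x) is by definition the reciprocal of sin(x), wherever sin(x) ≠ 0.
So the two sides agree for every real x for which both sides are defined.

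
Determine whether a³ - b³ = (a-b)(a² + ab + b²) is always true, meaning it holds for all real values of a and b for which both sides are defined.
Claim: a³ - b³ = (a-b)(a² + ab + b²).
Reasoning: Expand the right side: (a-b)(a² + ab + b²) = a³ + a²b + ab² - a²b - ab² - b³ = a³ - b³ (the middle terms cancel in pairs).
So the two sides agree for all real values of a and b for which both sides are defined.

Conclusion: Yes, this is an identity.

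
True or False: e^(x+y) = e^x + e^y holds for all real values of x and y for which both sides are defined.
False.

Claim: e^(x+y) = e^x + e^y.
Test a specific point where both sides are defined: x = 5, y = -1.
LHS = e^(x+y) ≈ 54.5982
RHS = e^x + e^y ≈ 148.7810
Since 54.5982 ≠ 148.7810, the equation fails at this point, so it cannot hold for all real values of x and y for which both sides are defined.
The correct rule is e^(x+y) = e^x · e^y (a product, not a sum).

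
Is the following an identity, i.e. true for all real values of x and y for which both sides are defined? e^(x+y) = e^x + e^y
No, this is NOT an identity.

Claim: e^(x+y) = e^x + e^y.
Test a specific point where both sides are defined: x = 3/2, y = 4.
LHS = e^(x+y) ≈ 244.6919
RHS = e^x + e^y ≈ 59.0798
Since 244.6919 ≠ 59.0798, the equation fails at this point, so it cannot hold for all real values of x and y for which both sides are defined.
The correct rule is e^(x+y) = e^x · e^y (a product, not a sum).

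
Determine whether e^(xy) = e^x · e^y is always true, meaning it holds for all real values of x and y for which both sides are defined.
Claim: e^(xy) = e^x · e^y.
Test a specific point where both sides are defined: x = 1, y = 3.
LHS = e^(xy) ≈ 20.0855
RHS = e^x · e^y ≈ 54.5982
Since 20.0855 ≠ 54.5982, the equation fails at this point, so it cannot hold for all real values of x and y for which both sides are defined.
e^x · e^y = e^(x+y), not e^(xy).

Conclusion: No, this is NOT an identity.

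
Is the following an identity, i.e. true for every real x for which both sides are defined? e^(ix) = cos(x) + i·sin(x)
Claim: e^(ix) = cos(x) + i·sin(x).
Reasoning: Euler's formula. Expand e^(ix) = Σ (ix)^k / k!. Since i² = -1, the even-k terms are Σ (-1)^m x^(2m)/(2m)! = cos(x) and the odd-k terms are i · Σ (-1)^m x^(2m+1)/(2m+1)! = i·sin(x).
So the two sides agree for every real x for which both sides are defined.

Conclusion: Yes, this is an identity.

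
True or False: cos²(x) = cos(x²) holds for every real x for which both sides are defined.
Claim: cos²(x) = cos(x²).
Test a specific point where both sides are defined: x = π.
LHS = cos²(x) ≈ 1.0000
RHS = cos(x²) ≈ -0.9027
Since 1.0000 ≠ -0.9027, the equation fails at this point, so it cannot hold for every real x for which both sides are defined.
cos²(x) means (cos x)², squaring the output; cos(x²) squares the input. These are different functions.

Conclusion: False.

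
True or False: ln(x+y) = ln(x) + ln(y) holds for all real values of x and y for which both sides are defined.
False.

Claim: ln(x+y) = ln(x) + ln(y).
Test a specific point where both sides are defined: x = 1/2, y = 3/2.
LHS = ln(x+y) ≈ 0.6931
RHS = ln(x) + ln(y) ≈ -0.2877
Since 0.6931 ≠ -0.2877, the equation fails at this point, so it cannot hold for all real values of x and y for which both sides are defined.
ln(x) + ln(y) = ln(xy), not ln(x+y).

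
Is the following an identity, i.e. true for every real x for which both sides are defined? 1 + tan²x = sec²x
Yes, this is an identity.

Claim: 1 + tan²x = sec²x.
Reasoning: Start from sin²x + cos²x = 1 and divide every term by cos²x (allowed wherever tan x and sec x are defined): tan²x + 1 = 1/cos²x = sec²x.
So the two sides agree for every real x for which both sides are defined.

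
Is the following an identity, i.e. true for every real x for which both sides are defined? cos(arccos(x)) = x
Yes, this is an identity.

Claim: cos(arccos(x)) = x.
Reasoning: For -1 ≤ x ≤ 1 (where arccos is defined), arccos(x) is by definition an angle whose cosine equals x. Taking the cosine of that angle returns x. (Note the other order, arccos(cos x) = x, is NOT an identity.)
So the two sides agree for every real x for which both sides are defined.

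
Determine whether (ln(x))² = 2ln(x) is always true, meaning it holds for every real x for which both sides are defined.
No, this is NOT an identity.

Claim: (ln(x))² = 2ln(x).
Test a specific point where both sides are defined: x = 4.
LHS = (ln(x))² ≈ 1.9218
RHS = 2ln(x) ≈ 2.7726
Since 1.9218 ≠ 2.7726, the equation fails at this point, so it cannot hold for every real x for which both sides are defined.
2ln(x) equals ln(x²), which is not the same as (ln x)².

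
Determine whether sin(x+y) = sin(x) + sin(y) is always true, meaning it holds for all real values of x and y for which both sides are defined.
Claim: sin(x+y) = sin(x) + sin(y).
Test a specific point where both sides are defined: x = π/2, y = -π/3.
LHS = sin(x+y) ≈ 0.5000
RHS = sin(x) + sin(y) ≈ 0.1340
Since 0.5000 ≠ 0.1340, the equation fails at this point, so it cannot hold for all real values of x and y for which both sides are defined.
The correct expansion is sin(x+y) = sin(x)cos(y) + cos(x)sin(y); sine is not additive.

Conclusion: No, this is NOT an identity.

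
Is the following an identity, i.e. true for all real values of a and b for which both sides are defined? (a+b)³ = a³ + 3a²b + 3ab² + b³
Claim: (a+b)³ = a³ + 3a²b + 3ab² + b³.
Reasoning: (a+b)³ = (a+b)(a+b)² = (a+b)(a² + 2ab + b²) = a³ + 2a²b + ab² + a²b + 2ab² + b³ = a³ + 3a²b + 3ab² + b³.
So the two sides agree for all real values of a and b for which both sides are defined.

Conclusion: Yes, this is an identity.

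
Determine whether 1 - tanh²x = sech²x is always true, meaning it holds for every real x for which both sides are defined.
Claim: 1 - tanh²x = sech²x.
Reasoning: Divide cosh²x - sinh²x = 1 through by cosh²x (never zero): 1 - tanh²x = 1/cosh²x = sech²x.
So the two sides agree for every real x for which both sides are defined.

Conclusion: Yes, this is an identity.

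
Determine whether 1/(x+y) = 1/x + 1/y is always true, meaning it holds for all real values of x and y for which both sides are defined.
No, this is NOT an identity.

Claim: 1/(x+y) = 1/x + 1/y.
Test a specific point where both sides are defined: x = 1/2, y = -1.
LHS = 1/(x+y) ≈ -2.0000
RHS = 1/x + 1/y ≈ 1.0000
Since -2.0000 ≠ 1.0000, the equation fails at this point, so it cannot hold for all real values of x and y for which both sides are defined.
1/x + 1/y = (x+y)/(xy), which is not 1/(x+y).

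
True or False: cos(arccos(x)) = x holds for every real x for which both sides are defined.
True.

Claim: cos(arccos(x)) = x.
Reasoning: For -1 ≤ x ≤ 1 (where arccos is defined), arccos(x) is by definition an angle whose cosine equals x. Taking the cosine of that angle returns x. (Note the other order, arccos(cos x) = x, is NOT an identity.)
So the two sides agree for every real x for which both sides are defined.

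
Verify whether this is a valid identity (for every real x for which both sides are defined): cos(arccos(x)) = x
Yes, this is an identity.

Claim: cos(arccos(x)) = x.
Reasoning: For -1 ≤ x ≤ 1 (where arccos is defined), arccos(x) is by definition an angle whose cosine equals x. Taking the cosine of that angle returns x. (Note the other order, arccos(cos x) = x, is NOT an identity.)
So the two sides agree for every real x for which both sides are defined.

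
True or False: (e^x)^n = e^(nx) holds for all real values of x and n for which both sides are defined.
True.

Claim: (e^x)^n = e^(nx).
Reasoning: e^x is a positive real number, and for a positive base B and real exponent n, B^n = e^(n·ln B). With B = e^x, ln B = x, so (e^x)^n = e^(n·x).
So the two sides agree for all real values of x and n for which both sides are defined.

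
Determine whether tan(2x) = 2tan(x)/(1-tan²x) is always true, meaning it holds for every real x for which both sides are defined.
Yes, this is an identity.

Claim: tan(2x) = 2tan(x)/(1-tan²x).
Reasoning: tan(2x) = sin(2x)/cos(2x) = 2sin(x)cos(x) / (cos²x - sin²x). Divide numerator and denominator by cos²x: 2tan(x) / (1 - tan²x).
So the two sides agree for every real x for which both sides are defined.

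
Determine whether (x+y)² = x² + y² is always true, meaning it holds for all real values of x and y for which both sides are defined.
Claim: (x+y)² = x² + y².
Test a specific point where both sides are defined: x = 1/2, y = -1.
LHS = (x+y)² ≈ 0.2500
RHS = x² + y² ≈ 1.2500
Since 0.2500 ≠ 1.2500, the equation fails at this point, so it cannot hold for all real values of x and y for which both sides are defined.
The correct expansion is (x+y)² = x² + 2xy + y²; the cross term 2xy is missing.

Conclusion: No, this is NOT an identity.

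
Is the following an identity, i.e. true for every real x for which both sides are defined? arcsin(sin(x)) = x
No, this is NOT an identity.

Claim: arcsin(sin(x)) = x.
Test a specific point where both sides are defined: x = π.
LHS = arcsin(sin(x)) ≈ 0.0000
RHS = x ≈ 3.1416
Since 0.0000 ≠ 3.1416, the equation fails at this point, so it cannot hold for every real x for which both sides are defined.
arcsin only returns values in [-π/2, π/2], so arcsin(sin(x)) = x holds only for x in that interval, not for all real x.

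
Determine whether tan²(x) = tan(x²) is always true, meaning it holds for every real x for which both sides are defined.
Claim: tan²(x) = tan(x²).
Test a specific point where both sides are defined: x = -π/4.
LHS = tan²(x) ≈ 1.0000
RHS = tan(x²) ≈ 0.7092
Since 1.0000 ≠ 0.7092, the equation fails at this point, so it cannot hold for every real x for which both sides are defined.
tan²(x) means (tan x)², squaring the output; tan(x²) squares the input. These are different functions.

Conclusion: No, this is NOT an identity.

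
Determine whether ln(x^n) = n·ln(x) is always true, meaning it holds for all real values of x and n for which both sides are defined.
Yes, this is an identity.

Claim: ln(x^n) = n·ln(x).
Reasoning: The right side requires x > 0. For x > 0, x^n = (e^(ln x))^n = e^(n·ln x), so taking ln of both sides gives ln(x^n) = n·ln(x).
So the two sides agree for all real values of x and n for which both sides are defined.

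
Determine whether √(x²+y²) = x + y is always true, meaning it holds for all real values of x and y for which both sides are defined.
No, this is NOT an identity.

Claim: √(x²+y²) = x + y.
Test a specific point where both sides are defined: x = -1, y = -1.
LHS = √(x²+y²) ≈ 1.4142
RHS = x + y ≈ -2.0000
Since 1.4142 ≠ -2.0000, the equation fails at this point, so it cannot hold for all real values of x and y for which both sides are defined.
(x+y)² = x² + 2xy + y², not x² + y², so the square root does not split this way.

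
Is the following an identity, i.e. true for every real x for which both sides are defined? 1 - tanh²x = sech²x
Claim: 1 - tanh²x = sech²x.
Reasoning: Divide cosh²x - sinh²x = 1 through by cosh²x (never zero): 1 - tanh²x = 1/cosh²x = sech²x.
So the two sides agree for every real x for which both sides are defined.

Conclusion: Yes, this is an identity.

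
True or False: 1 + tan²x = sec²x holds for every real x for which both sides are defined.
True.

Claim: 1 + tan²x = sec²x.
Reasoning: Start from sin²x + cos²x = 1 and divide every term by cos²x (allowed wherever tan x and sec x are defined): tan²x + 1 = 1/cos²x = sec²x.
So the two sides agree for every real x for which both sides are defined.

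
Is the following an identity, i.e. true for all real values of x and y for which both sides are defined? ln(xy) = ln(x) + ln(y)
Yes, this is an identity.

Claim: ln(xy) = ln(x) + ln(y).
Reasoning: Both sides are simultaneously defined only when x, y > 0. Write x = e^p, y = e^q (p = ln x, q = ln y). Then xy = e^p · e^q = e^(p+q), so ln(xy) = p + q = ln(x) + ln(y).
So the two sides agree for all real values of x and y for which both sides are defined.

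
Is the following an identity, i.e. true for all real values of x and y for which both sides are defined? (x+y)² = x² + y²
Claim: (x+y)² = x² + y².
Test a specific point where both sides are defined: x = 1/2, y = -2.
LHS = (x+y)² ≈ 2.2500
RHS = x² + y² ≈ 4.2500
Since 2.2500 ≠ 4.2500, the equation fails at this point, so it cannot hold for all real values of x and y for which both sides are defined.
The correct expansion is (x+y)² = x² + 2xy + y²; the cross term 2xy is missing.

Conclusion: No, this is NOT an identity.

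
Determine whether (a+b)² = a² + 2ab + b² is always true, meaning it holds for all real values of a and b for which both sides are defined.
Claim: (a+b)² = a² + 2ab + b².
Reasoning: Expand: (a+b)² = (a+b)(a+b) = a·a + a·b + b·a + b·b = a² + 2ab + b².
So the two sides agree for all real values of a and b for which both sides are defined.

Conclusion: Yes, this is an identity.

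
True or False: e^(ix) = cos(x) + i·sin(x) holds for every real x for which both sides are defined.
True.

Claim: e^(ix) = cos(x) + i·sin(x).
Reasoning: Euler's formula. Expand e^(ix) = Σ (ix)^k / k!. Since i² = -1, the even-k terms are Σ (-1)^m x^(2m)/(2m)! = cos(x) and the odd-k terms are i · Σ (-1)^m x^(2m+1)/(2m+1)! = i·sin(x).
So the two sides agree for every real x for which both sides are defined.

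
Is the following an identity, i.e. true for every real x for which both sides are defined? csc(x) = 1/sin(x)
Claim: csc(x) = 1/sin(x).
Reasoning: csc(x) is by definition the reciprocal of sin(x), wherever sin(x) ≠ 0.
So the two sides agree for every real x for which both sides are defined.

Conclusion: Yes, this is an identity.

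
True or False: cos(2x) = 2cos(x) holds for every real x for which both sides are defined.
Claim: cos(2x) = 2cos(x).
Test a specific point where both sides are defined: x = -π/6.
LHS = cos(2x) ≈ 0.5000
RHS = 2cos(x) ≈ 1.7321
Since 0.5000 ≠ 1.7321, the equation fails at this point, so it cannot hold for every real x for which both sides are defined.
The correct double-angle formula is cos(2x) = cos²x - sin²x.

Conclusion: False.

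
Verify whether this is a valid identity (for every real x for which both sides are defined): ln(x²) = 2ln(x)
Yes, this is an identity.

Claim: ln(x²) = 2ln(x).
Reasoning: The right side requires x > 0. For x > 0, x² = (e^(ln x))² = e^(2ln x), so ln(x²) = 2ln(x). (For x < 0 the right side is undefined, so those values are outside the claim.)
So the two sides agree for every real x for which both sides are defined.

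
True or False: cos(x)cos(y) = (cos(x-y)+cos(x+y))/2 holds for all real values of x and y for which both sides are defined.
True.

Claim: cos(x)cos(y) = (cos(x-y)+cos(x+y))/2.
Reasoning: cos(x-y) = cos(x)cos(y) + sin(x)sin(y) and cos(x+y) = cos(x)cos(y) - sin(x)sin(y). Adding, cos(x-y) + cos(x+y) = 2cos(x)cos(y); divide by 2.
So the two sides agree for all real values of x and y for which both sides are defined.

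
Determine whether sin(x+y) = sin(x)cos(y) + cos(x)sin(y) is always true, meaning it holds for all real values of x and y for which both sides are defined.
Claim: sin(x+y) = sin(x)cos(y) + cos(x)sin(y).
Reasoning: By Euler's formula e^(i(x+y)) = e^(ix)·e^(iy) = (cos x + i·sin x)(cos y + i·sin y). The imaginary part of the left side is sin(x+y); the imaginary part of the product is sin(x)cos(y) + cos(x)sin(y).
So the two sides agree for all real values of x and y for which both sides are defined.

Conclusion: Yes, this is an identity.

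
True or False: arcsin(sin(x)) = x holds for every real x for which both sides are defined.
Claim: arcsin(sin(x)) = x.
Test a specific point where both sides are defined: x = 2π/3.
LHS = arcsin(sin(x)) ≈ 1.0472
RHS = x ≈ 2.0944
Since 1.0472 ≠ 2.0944, the equation fails at this point, so it cannot hold for every real x for which both sides are defined.
arcsin only returns values in [-π/2, π/2], so arcsin(sin(x)) = x holds only for x in that interval, not for all real x.

Conclusion: False.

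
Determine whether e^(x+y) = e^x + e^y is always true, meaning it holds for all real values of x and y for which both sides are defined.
Claim: e^(x+y) = e^x + e^y.
Test a specific point where both sides are defined: x = -1, y = 3.
LHS = e^(x+y) ≈ 7.3891
RHS = e^x + e^y ≈ 20.4534
Since 7.3891 ≠ 20.4534, the equation fails at this point, so it cannot hold for all real values of x and y for which both sides are defined.
The correct rule is e^(x+y) = e^x · e^y (a product, not a sum).

Conclusion: No, this is NOT an identity.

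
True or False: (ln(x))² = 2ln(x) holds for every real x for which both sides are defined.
False.

Claim: (ln(x))² = 2ln(x).
Test a specific point where both sides are defined: x = 1/2.
LHS = (ln(x))² ≈ 0.4805
RHS = 2ln(x) ≈ -1.3863
Since 0.4805 ≠ -1.3863, the equation fails at this point, so it cannot hold for every real x for which both sides are defined.
2ln(x) equals ln(x²), which is not the same as (ln x)².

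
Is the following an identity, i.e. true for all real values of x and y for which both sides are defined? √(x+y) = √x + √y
Claim: √(x+y) = √x + √y.
Test a specific point where both sides are defined: x = 1/2, y = 1.
LHS = √(x+y) ≈ 1.2247
RHS = √x + √y ≈ 1.7071
Since 1.2247 ≠ 1.7071, the equation fails at this point, so it cannot hold for all real values of x and y for which both sides are defined.
Squaring the right side gives x + 2√(xy) + y, not x + y.

Conclusion: No, this is NOT an identity.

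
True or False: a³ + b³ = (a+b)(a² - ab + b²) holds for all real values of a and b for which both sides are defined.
Claim: a³ + b³ = (a+b)(a² - ab + b²).
Reasoning: Expand the right side: (a+b)(a² - ab + b²) = a³ - a²b + ab² + a²b - ab² + b³ = a³ + b³ (the middle terms cancel in pairs).
So the two sides agree for all real values of a and b for which both sides are defined.

Conclusion: True.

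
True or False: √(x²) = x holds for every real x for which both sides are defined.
False.

Claim: √(x²) = x.
Test a specific point where both sides are defined: x = -2.
LHS = √(x²) ≈ 2.0000
RHS = x ≈ -2.0000
Since 2.0000 ≠ -2.0000, the equation fails at this point, so it cannot hold for every real x for which both sides are defined.
√(x²) = |x|, which differs from x whenever x < 0 (both sides are defined for every real x).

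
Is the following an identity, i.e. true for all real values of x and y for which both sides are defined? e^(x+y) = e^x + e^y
Claim: e^(x+y) = e^x + e^y.
Test a specific point where both sides are defined: x = 2, y = 1/2.
LHS = e^(x+y) ≈ 12.1825
RHS = e^x + e^y ≈ 9.0378
Since 12.1825 ≠ 9.0378, the equation fails at this point, so it cannot hold for all real values of x and y for which both sides are defined.
The correct rule is e^(x+y) = e^x · e^y (a product, not a sum).

Conclusion: No, this is NOT an identity.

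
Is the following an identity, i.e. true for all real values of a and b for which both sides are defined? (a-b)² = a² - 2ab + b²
Claim: (a-b)² = a² - 2ab + b².
Reasoning: Expand: (a-b)² = (a-b)(a-b) = a·a - a·b - b·a + b·b = a² - 2ab + b².
So the two sides agree for all real values of a and b for which both sides are defined.

Conclusion: Yes, this is an identity.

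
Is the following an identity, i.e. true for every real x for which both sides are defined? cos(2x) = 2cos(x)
No, this is NOT an identity.

Claim: cos(2x) = 2cos(x).
Test a specific point where both sides are defined: x = π.
LHS = cos(2x) ≈ 1.0000
RHS = 2cos(x) ≈ -2.0000
Since 1.0000 ≠ -2.0000, the equation fails at this point, so it cannot hold for every real x for which both sides are defined.
The correct double-angle formula is cos(2x) = cos²x - sin²x.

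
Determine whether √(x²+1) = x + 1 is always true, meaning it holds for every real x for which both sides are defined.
Claim: √(x²+1) = x + 1.
Test a specific point where both sides are defined: x = 4.
LHS = √(x²+1) ≈ 4.1231
RHS = x + 1 ≈ 5.0000
Since 4.1231 ≠ 5.0000, the equation fails at this point, so it cannot hold for every real x for which both sides are defined.
(x+1)² = x² + 2x + 1 ≠ x² + 1 unless x = 0.

Conclusion: No, this is NOT an identity.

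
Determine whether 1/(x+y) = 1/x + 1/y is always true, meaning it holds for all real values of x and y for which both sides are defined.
No, this is NOT an identity.

Claim: 1/(x+y) = 1/x + 1/y.
Test a specific point where both sides are defined: x = 3, y = 3/2.
LHS = 1/(x+y) ≈ 0.2222
RHS = 1/x + 1/y ≈ 1.0000
Since 0.2222 ≠ 1.0000, the equation fails at this point, so it cannot hold for all real values of x and y for which both sides are defined.
1/x + 1/y = (x+y)/(xy), which is not 1/(x+y).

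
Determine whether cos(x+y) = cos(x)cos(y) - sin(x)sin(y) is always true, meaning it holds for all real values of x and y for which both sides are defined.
Yes, this is an identity.

Claim: cos(x+y) = cos(x)cos(y) - sin(x)sin(y).
Reasoning: By Euler's formula e^(i(x+y)) = e^(ix)·e^(iy) = (cos x + i·sin x)(cos y + i·sin y). The real part of the left side is cos(x+y); the real part of the product is cos(x)cos(y) - sin(x)sin(y) (since i·i = -1).
So the two sides agree for all real values of x and y for which both sides are defined.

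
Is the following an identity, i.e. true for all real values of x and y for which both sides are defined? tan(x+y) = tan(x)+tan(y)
No, this is NOT an identity.

Claim: tan(x+y) = tan(x)+tan(y).
Test a specific point where both sides are defined: x = π/6, y = -π/3.
LHS = tan(x+y) ≈ -0.5774
RHS = tan(x)+tan(y) ≈ -1.1547
Since -0.5774 ≠ -1.1547, the equation fails at this point, so it cannot hold for all real values of x and y for which both sides are defined.
The correct formula is tan(x+y) = (tan(x) + tan(y))/(1 - tan(x)tan(y)).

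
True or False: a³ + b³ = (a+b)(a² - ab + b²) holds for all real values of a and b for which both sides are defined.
True.

Claim: a³ + b³ = (a+b)(a² - ab + b²).
Reasoning: Expand the right side: (a+b)(a² - ab + b²) = a³ - a²b + ab² + a²b - ab² + b³ = a³ + b³ (the middle terms cancel in pairs).
So the two sides agree for all real values of a and b for which both sides are defined.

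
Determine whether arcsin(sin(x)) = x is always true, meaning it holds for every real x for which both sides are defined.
No, this is NOT an identity.

Claim: arcsin(sin(x)) = x.
Test a specific point where both sides are defined: x = π.
LHS = arcsin(sin(x)) ≈ 0.0000
RHS = x ≈ 3.1416
Since 0.0000 ≠ 3.1416, the equation fails at this point, so it cannot hold for every real x for which both sides are defined.
arcsin only returns values in [-π/2, π/2], so arcsin(sin(x)) = x holds only for x in that interval, not for all real x.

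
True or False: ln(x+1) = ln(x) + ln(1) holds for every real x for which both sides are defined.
False.

Claim: ln(x+1) = ln(x) + ln(1).
Test a specific point where both sides are defined: x = 1.
LHS = ln(x+1) ≈ 0.6931
RHS = ln(x) + ln(1) ≈ 0.0000
Since 0.6931 ≠ 0.0000, the equation fails at this point, so it cannot hold for every real x for which both sides are defined.
ln(1) = 0, so the right side is just ln(x), which differs from ln(x+1).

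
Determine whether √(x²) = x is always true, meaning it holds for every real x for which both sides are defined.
Claim: √(x²) = x.
Test a specific point where both sides are defined: x = -2.
LHS = √(x²) ≈ 2.0000
RHS = x ≈ -2.0000
Since 2.0000 ≠ -2.0000, the equation fails at this point, so it cannot hold for every real x for which both sides are defined.
√(x²) = |x|, which differs from x whenever x < 0 (both sides are defined for every real x).

Conclusion: No, this is NOT an identity.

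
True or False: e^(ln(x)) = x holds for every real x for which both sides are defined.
Claim: e^(ln(x)) = x.
Reasoning: For x > 0, ln(x) is by definition the exponent p such that e^p = x. Raising e to that exponent therefore returns x: e^(ln x) = x.
So the two sides agree for every real x for which both sides are defined.

Conclusion: True.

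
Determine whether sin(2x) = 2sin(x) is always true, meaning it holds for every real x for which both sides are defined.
Claim: sin(2x) = 2sin(x).
Test a specific point where both sides are defined: x = 3π/4.
LHS = sin(2x) ≈ -1.0000
RHS = 2sin(x) ≈ 1.4142
Since -1.0000 ≠ 1.4142, the equation fails at this point, so it cannot hold for every real x for which both sides are defined.
The correct double-angle formula is sin(2x) = 2sin(x)cos(x).

Conclusion: No, this is NOT an identity.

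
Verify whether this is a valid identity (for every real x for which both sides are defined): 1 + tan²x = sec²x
Yes, this is an identity.

Claim: 1 + tan²x = sec²x.
Reasoning: Start from sin²x + cos²x = 1 and divide every term by cos²x (allowed wherever tan x and sec x are defined): tan²x + 1 = 1/cos²x = sec²x.
So the two sides agree for every real x for which both sides are defined.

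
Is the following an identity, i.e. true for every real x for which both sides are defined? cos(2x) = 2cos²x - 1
Yes, this is an identity.

Claim: cos(2x) = 2cos²x - 1.
Reasoning: cos(2x) = cos²x - sin²x. Replace sin²x by 1 - cos²x: cos²x - (1 - cos²x) = 2cos²x - 1.
So the two sides agree for every real x for which both sides are defined.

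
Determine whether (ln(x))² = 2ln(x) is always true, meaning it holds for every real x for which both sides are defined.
Claim: (ln(x))² = 2ln(x).
Test a specific point where both sides are defined: x = 5.
LHS = (ln(x))² ≈ 2.5903
RHS = 2ln(x) ≈ 3.2189
Since 2.5903 ≠ 3.2189, the equation fails at this point, so it cannot hold for every real x for which both sides are defined.
2ln(x) equals ln(x²), which is not the same as (ln x)².

Conclusion: No, this is NOT an identity.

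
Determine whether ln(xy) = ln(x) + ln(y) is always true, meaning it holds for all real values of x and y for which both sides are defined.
Yes, this is an identity.

Claim: ln(xy) = ln(x) + ln(y).
Reasoning: Both sides are simultaneously defined only when x, y > 0. Write x = e^p, y = e^q (p = ln x, q = ln y). Then xy = e^p · e^q = e^(p+q), so ln(xy) = p + q = ln(x) + ln(y).
So the two sides agree for all real values of x and y for which both sides are defined.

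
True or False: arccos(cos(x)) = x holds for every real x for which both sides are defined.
False.

Claim: arccos(cos(x)) = x.
Test a specific point where both sides are defined: x = -π/3.
LHS = arccos(cos(x)) ≈ 1.0472
RHS = x ≈ -1.0472
Since 1.0472 ≠ -1.0472, the equation fails at this point, so it cannot hold for every real x for which both sides are defined.
arccos only returns values in [0, π], so arccos(cos(x)) = x holds only for x in that interval, not for all real x.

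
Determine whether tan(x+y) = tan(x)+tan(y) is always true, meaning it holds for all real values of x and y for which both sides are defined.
No, this is NOT an identity.

Claim: tan(x+y) = tan(x)+tan(y).
Test a specific point where both sides are defined: x = -π/3, y = 3π/4.
LHS = tan(x+y) ≈ 3.7321
RHS = tan(x)+tan(y) ≈ -2.7321
Since 3.7321 ≠ -2.7321, the equation fails at this point, so it cannot hold for all real values of x and y for which both sides are defined.
The correct formula is tan(x+y) = (tan(x) + tan(y))/(1 - tan(x)tan(y)).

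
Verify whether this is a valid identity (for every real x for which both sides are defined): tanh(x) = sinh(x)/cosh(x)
Claim: tanh(x) = sinh(x)/cosh(x).
Reasoning: tanh(x) is defined as sinh(x)/cosh(x) = (e^x - e^-x)/(e^x + e^-x); cosh(x) ≥ 1 is never zero, so this holds for every real x.
So the two sides agree for every real x for which both sides are defined.

Conclusion: Yes, this is an identity.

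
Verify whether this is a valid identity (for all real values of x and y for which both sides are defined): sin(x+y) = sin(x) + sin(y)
Claim: sin(x+y) = sin(x) + sin(y).
Test a specific point where both sides are defined: x = π, y = -π/4.
LHS = sin(x+y) ≈ 0.7071
RHS = sin(x) + sin(y) ≈ -0.7071
Since 0.7071 ≠ -0.7071, the equation fails at this point, so it cannot hold for all real values of x and y for which both sides are defined.
The correct expansion is sin(x+y) = sin(x)cos(y) + cos(x)sin(y); sine is not additive.

Conclusion: No, this is NOT an identity.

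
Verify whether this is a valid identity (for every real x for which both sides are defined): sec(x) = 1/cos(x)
Yes, this is an identity.

Claim: sec(x) = 1/cos(x).
Reasoning: sec(x) is by definition the reciprocal of cos(x), wherever cos(x) ≠ 0.
So the two sides agree for every real x for which both sides are defined.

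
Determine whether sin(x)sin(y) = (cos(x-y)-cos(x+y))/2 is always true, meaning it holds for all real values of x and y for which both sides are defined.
Claim: sin(x)sin(y) = (cos(x-y)-cos(x+y))/2.
Reasoning: cos(x-y) = cos(x)cos(y) + sin(x)sin(y) and cos(x+y) = cos(x)cos(y) - sin(x)sin(y). Subtracting, cos(x-y) - cos(x+y) = 2sin(x)sin(y); divide by 2.
So the two sides agree for all real values of x and y for which both sides are defined.

Conclusion: Yes, this is an identity.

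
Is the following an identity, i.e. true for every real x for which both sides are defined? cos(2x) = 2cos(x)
No, this is NOT an identity.

Claim: cos(2x) = 2cos(x).
Test a specific point where both sides are defined: x = -π/4.
LHS = cos(2x) ≈ 0.0000
RHS = 2cos(x) ≈ 1.4142
Since 0.0000 ≠ 1.4142, the equation fails at this point, so it cannot hold for every real x for which both sides are defined.
The correct double-angle formula is cos(2x) = cos²x - sin²x.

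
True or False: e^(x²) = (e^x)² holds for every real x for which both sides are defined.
False.

Claim: e^(x²) = (e^x)².
Test a specific point where both sides are defined: x = 1/2.
LHS = e^(x²) ≈ 1.2840
RHS = (e^x)² ≈ 2.7183
Since 1.2840 ≠ 2.7183, the equation fails at this point, so it cannot hold for every real x for which both sides are defined.
(e^x)² = e^(2x), and 2x ≠ x² in general.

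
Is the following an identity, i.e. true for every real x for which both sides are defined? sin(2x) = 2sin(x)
Claim: sin(2x) = 2sin(x).
Test a specific point where both sides are defined: x = 2π/3.
LHS = sin(2x) ≈ -0.8660
RHS = 2sin(x) ≈ 1.7321
Since -0.8660 ≠ 1.7321, the equation fails at this point, so it cannot hold for every real x for which both sides are defined.
The correct double-angle formula is sin(2x) = 2sin(x)cos(x).

Conclusion: No, this is NOT an identity.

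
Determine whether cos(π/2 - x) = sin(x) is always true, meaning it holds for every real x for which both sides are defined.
Yes, this is an identity.

Claim: cos(π/2 - x) = sin(x).
Reasoning: Use cos(u - v) = cos(u)cos(v) + sin(u)sin(v) with u = π/2, v = x: cos(π/2)cos(x) + sin(π/2)sin(x) = 0·cos(x) + 1·sin(x) = sin(x).
So the two sides agree for every real x for which both sides are defined.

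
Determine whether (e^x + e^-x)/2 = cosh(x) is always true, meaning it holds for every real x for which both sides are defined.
Claim: (e^x + e^-x)/2 = cosh(x).
Reasoning: This is exactly the definition of the hyperbolic cosine: cosh(x) := (e^x + e^-x)/2.
So the two sides agree for every real x for which both sides are defined.

Conclusion: Yes, this is an identity.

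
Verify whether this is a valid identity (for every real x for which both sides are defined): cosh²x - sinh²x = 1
Claim: cosh²x - sinh²x = 1.
Reasoning: With cosh(x) = (e^x + e^-x)/2 and sinh(x) = (e^x - e^-x)/2: cosh²x = (e^(2x) + 2 + e^(-2x))/4 and sinh²x = (e^(2x) - 2 + e^(-2x))/4. Subtracting leaves 4/4 = 1.
So the two sides agree for every real x for which both sides are defined.

Conclusion: Yes, this is an identity.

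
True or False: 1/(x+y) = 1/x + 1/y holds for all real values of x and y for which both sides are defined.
False.

Claim: 1/(x+y) = 1/x + 1/y.
Test a specific point where both sides are defined: x = -3, y = -1.
LHS = 1/(x+y) ≈ -0.2500
RHS = 1/x + 1/y ≈ -1.3333
Since -0.2500 ≠ -1.3333, the equation fails at this point, so it cannot hold for all real values of x and y for which both sides are defined.
1/x + 1/y = (x+y)/(xy), which is not 1/(x+y).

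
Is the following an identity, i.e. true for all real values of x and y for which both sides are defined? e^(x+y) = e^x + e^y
No, this is NOT an identity.

Claim: e^(x+y) = e^x + e^y.
Test a specific point where both sides are defined: x = 4, y = 1.
LHS = e^(x+y) ≈ 148.4132
RHS = e^x + e^y ≈ 57.3164
Since 148.4132 ≠ 57.3164, the equation fails at this point, so it cannot hold for all real values of x and y for which both sides are defined.
The correct rule is e^(x+y) = e^x · e^y (a product, not a sum).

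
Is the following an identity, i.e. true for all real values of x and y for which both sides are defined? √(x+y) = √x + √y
Claim: √(x+y) = √x + √y.
Test a specific point where both sides are defined: x = 4, y = 1/2.
LHS = √(x+y) ≈ 2.1213
RHS = √x + √y ≈ 2.7071
Since 2.1213 ≠ 2.7071, the equation fails at this point, so it cannot hold for all real values of x and y for which both sides are defined.
Squaring the right side gives x + 2√(xy) + y, not x + y.

Conclusion: No, this is NOT an identity.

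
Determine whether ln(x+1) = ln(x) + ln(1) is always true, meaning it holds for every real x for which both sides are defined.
Claim: ln(x+1) = ln(x) + ln(1).
Test a specific point where both sides are defined: x = 1.
LHS = ln(x+1) ≈ 0.6931
RHS = ln(x) + ln(1) ≈ 0.0000
Since 0.6931 ≠ 0.0000, the equation fails at this point, so it cannot hold for every real x for which both sides are defined.
ln(1) = 0, so the right side is just ln(x), which differs from ln(x+1).

Conclusion: No, this is NOT an identity.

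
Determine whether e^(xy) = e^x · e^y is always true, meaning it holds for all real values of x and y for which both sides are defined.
Claim: e^(xy) = e^x · e^y.
Test a specific point where both sides are defined: x = -3, y = -1.
LHS = e^(xy) ≈ 20.0855
RHS = e^x · e^y ≈ 0.0183
Since 20.0855 ≠ 0.0183, the equation fails at this point, so it cannot hold for all real values of x and y for which both sides are defined.
e^x · e^y = e^(x+y), not e^(xy).

Conclusion: No, this is NOT an identity.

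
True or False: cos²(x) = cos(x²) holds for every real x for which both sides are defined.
False.

Claim: cos²(x) = cos(x²).
Test a specific point where both sides are defined: x = π/3.
LHS = cos²(x) ≈ 0.2500
RHS = cos(x²) ≈ 0.4566
Since 0.2500 ≠ 0.4566, the equation fails at this point, so it cannot hold for every real x for which both sides are defined.
cos²(x) means (cos x)², squaring the output; cos(x²) squares the input. These are different functions.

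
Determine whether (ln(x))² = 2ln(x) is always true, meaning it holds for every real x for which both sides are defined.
No, this is NOT an identity.

Claim: (ln(x))² = 2ln(x).
Test a specific point where both sides are defined: x = 5.
LHS = (ln(x))² ≈ 2.5903
RHS = 2ln(x) ≈ 3.2189
Since 2.5903 ≠ 3.2189, the equation fails at this point, so it cannot hold for every real x for which both sides are defined.
2ln(x) equals ln(x²), which is not the same as (ln x)².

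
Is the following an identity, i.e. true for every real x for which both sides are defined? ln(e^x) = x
Yes, this is an identity.

Claim: ln(e^x) = x.
Reasoning: ln is the inverse of the exponential: ln(e^x) asks for the exponent p with e^p = e^x, and since e^p is one-to-one that exponent is p = x.
So the two sides agree for every real x for which both sides are defined.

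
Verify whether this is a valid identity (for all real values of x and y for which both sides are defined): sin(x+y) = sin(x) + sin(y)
No, this is NOT an identity.

Claim: sin(x+y) = sin(x) + sin(y).
Test a specific point where both sides are defined: x = π, y = -π/6.
LHS = sin(x+y) ≈ 0.5000
RHS = sin(x) + sin(y) ≈ -0.5000
Since 0.5000 ≠ -0.5000, the equation fails at this point, so it cannot hold for all real values of x and y for which both sides are defined.
The correct expansion is sin(x+y) = sin(x)cos(y) + cos(x)sin(y); sine is not additive.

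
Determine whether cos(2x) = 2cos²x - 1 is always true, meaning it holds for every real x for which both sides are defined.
Yes, this is an identity.

Claim: cos(2x) = 2cos²x - 1.
Reasoning: cos(2x) = cos²x - sin²x. Replace sin²x by 1 - cos²x: cos²x - (1 - cos²x) = 2cos²x - 1.
So the two sides agree for every real x for which both sides are defined.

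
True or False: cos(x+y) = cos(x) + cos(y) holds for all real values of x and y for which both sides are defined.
Claim: cos(x+y) = cos(x) + cos(y).
Test a specific point where both sides are defined: x = π/6, y = π/2.
LHS = cos(x+y) ≈ -0.5000
RHS = cos(x) + cos(y) ≈ 0.8660
Since -0.5000 ≠ 0.8660, the equation fails at this point, so it cannot hold for all real values of x and y for which both sides are defined.
The correct expansion is cos(x+y) = cos(x)cos(y) - sin(x)sin(y); cosine is not additive.

Conclusion: False.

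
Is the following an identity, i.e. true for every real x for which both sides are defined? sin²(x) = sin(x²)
Claim: sin²(x) = sin(x²).
Test a specific point where both sides are defined: x = π/6.
LHS = sin²(x) ≈ 0.2500
RHS = sin(x²) ≈ 0.2707
Since 0.2500 ≠ 0.2707, the equation fails at this point, so it cannot hold for every real x for which both sides are defined.
sin²(x) means (sin x)², squaring the output; sin(x²) squares the input. These are different functions.

Conclusion: No, this is NOT an identity.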